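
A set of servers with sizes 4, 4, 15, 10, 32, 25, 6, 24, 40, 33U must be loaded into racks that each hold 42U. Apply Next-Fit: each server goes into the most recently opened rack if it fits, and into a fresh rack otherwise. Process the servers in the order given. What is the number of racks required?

6 racks

4U → rack 1 (remaining 38U)
4U → rack 1 (remaining 34U)
15U → rack 1 (remaining 19U)
10U → rack 1 (remaining 9U)
32U → rack 2 (remaining 10U)
25U → rack 3 (remaining 17U)
6U → rack 3 (remaining 11U)
24U → rack 4 (remaining 18U)
40U → rack 5 (remaining 2U)
33U → rack 6 (remaining 9U)
Final racks: [4,4,15,10] [32] [25,6] [24] [40] [33].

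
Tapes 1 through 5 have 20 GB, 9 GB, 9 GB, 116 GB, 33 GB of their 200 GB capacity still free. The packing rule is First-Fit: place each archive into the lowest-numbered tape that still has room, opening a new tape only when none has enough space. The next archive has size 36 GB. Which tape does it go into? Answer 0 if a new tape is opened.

4

Tapes with room: tape 4 (116 GB).
The first with room is tape 4.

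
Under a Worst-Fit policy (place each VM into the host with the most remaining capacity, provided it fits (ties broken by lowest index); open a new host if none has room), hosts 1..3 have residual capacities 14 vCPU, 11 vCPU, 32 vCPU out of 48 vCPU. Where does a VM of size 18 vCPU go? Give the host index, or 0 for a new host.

Hosts with room: host 3 (32 vCPU).
Most room is host 3 with 32 vCPU free.

3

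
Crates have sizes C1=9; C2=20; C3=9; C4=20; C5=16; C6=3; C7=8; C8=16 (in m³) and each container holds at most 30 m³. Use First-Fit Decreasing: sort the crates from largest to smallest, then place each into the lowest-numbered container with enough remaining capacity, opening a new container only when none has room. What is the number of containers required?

Sorted descending: 20, 20, 16, 16, 9, 9, 8, 3.
20 m³ → container 1 (remaining 10 m³)
20 m³ → container 2 (remaining 10 m³)
16 m³ → container 3 (remaining 14 m³)
16 m³ → container 4 (remaining 14 m³)
9 m³ → container 1 (remaining 1 m³)
9 m³ → container 2 (remaining 1 m³)
8 m³ → container 3 (remaining 6 m³)
3 m³ → container 3 (remaining 3 m³)
Final containers: [20,9] [20,9] [16,8,3] [16].

4 containers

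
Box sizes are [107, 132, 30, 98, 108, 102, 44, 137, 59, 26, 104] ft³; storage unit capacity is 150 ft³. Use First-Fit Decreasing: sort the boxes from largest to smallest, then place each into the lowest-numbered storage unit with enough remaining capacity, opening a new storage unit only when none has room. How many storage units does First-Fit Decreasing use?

Sorted descending: 137, 132, 108, 107, 104, 102, 98, 59, 44, 30, 26.
Put 137 ft³ in storage unit 1; 13 ft³ remain.
Put 132 ft³ in storage unit 2; 18 ft³ remain.
Put 108 ft³ in storage unit 3; 42 ft³ remain.
Put 107 ft³ in storage unit 4; 43 ft³ remain.
Put 104 ft³ in storage unit 5; 46 ft³ remain.
Put 102 ft³ in storage unit 6; 48 ft³ remain.
Put 98 ft³ in storage unit 7; 52 ft³ remain.
Put 59 ft³ in storage unit 8; 91 ft³ remain.
Put 44 ft³ in storage unit 5; 2 ft³ remain.
Put 30 ft³ in storage unit 3; 12 ft³ remain.
Put 26 ft³ in storage unit 4; 17 ft³ remain.

8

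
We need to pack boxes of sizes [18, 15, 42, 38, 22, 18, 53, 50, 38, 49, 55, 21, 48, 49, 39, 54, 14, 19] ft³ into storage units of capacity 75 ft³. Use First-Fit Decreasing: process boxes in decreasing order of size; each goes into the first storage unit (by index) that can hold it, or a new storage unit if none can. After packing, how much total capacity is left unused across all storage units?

Sorted descending: 55, 54, 53, 50, 49, 49, 48, 42, 39, 38, 38, 22, 21, 19, 18, 18, 15, 14.
storage unit 1: place 55 ft³, 20 ft³ left
storage unit 2: place 54 ft³, 21 ft³ left
storage unit 3: place 53 ft³, 22 ft³ left
storage unit 4: place 50 ft³, 25 ft³ left
storage unit 5: place 49 ft³, 26 ft³ left
storage unit 6: place 49 ft³, 26 ft³ left
storage unit 7: place 48 ft³, 27 ft³ left
storage unit 8: place 42 ft³, 33 ft³ left
storage unit 9: place 39 ft³, 36 ft³ left
storage unit 10: place 38 ft³, 37 ft³ left
storage unit 11: place 38 ft³, 37 ft³ left
storage unit 3: place 22 ft³, 0 ft³ left
storage unit 2: place 21 ft³, 0 ft³ left
storage unit 1: place 19 ft³, 1 ft³ left
storage unit 4: place 18 ft³, 7 ft³ left
storage unit 5: place 18 ft³, 8 ft³ left
storage unit 6: place 15 ft³, 11 ft³ left
storage unit 7: place 14 ft³, 13 ft³ left
11 storage units × 75 ft³ = 825 ft³; used 642 ft³; unused 183 ft³.

183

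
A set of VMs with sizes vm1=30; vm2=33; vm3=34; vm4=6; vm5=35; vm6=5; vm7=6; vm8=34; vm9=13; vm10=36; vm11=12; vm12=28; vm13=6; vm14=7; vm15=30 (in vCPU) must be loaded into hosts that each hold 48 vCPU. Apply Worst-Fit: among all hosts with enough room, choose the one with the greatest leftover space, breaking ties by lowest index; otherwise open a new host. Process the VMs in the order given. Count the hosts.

8

host 1: place vm1 (30 vCPU), 18 vCPU left
host 2: place vm2 (33 vCPU), 15 vCPU left
host 3: place vm3 (34 vCPU), 14 vCPU left
host 1: place vm4 (6 vCPU), 12 vCPU left
host 4: place vm5 (35 vCPU), 13 vCPU left
host 2: place vm6 (5 vCPU), 10 vCPU left
host 3: place vm7 (6 vCPU), 8 vCPU left
host 5: place vm8 (34 vCPU), 14 vCPU left
host 5: place vm9 (13 vCPU), 1 vCPU left
host 6: place vm10 (36 vCPU), 12 vCPU left
host 4: place vm11 (12 vCPU), 1 vCPU left
host 7: place vm12 (28 vCPU), 20 vCPU left
host 7: place vm13 (6 vCPU), 14 vCPU left
host 7: place vm14 (7 vCPU), 7 vCPU left
host 8: place vm15 (30 vCPU), 18 vCPU left
Final hosts: [30,6] [33,5] [34,6] [35,12] [34,13] [36] [28,6,7] [30].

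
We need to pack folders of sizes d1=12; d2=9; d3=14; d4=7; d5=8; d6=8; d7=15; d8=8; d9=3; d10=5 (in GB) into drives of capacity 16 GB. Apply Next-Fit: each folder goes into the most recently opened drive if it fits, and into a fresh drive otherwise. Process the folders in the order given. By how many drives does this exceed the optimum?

Next-Fit: [12] [9] [14] [7,8] [8] [15] [8,3,5] → 7 drives.
Total size 89 GB; any packing needs at least ⌈89/16⌉ = 6 drives.
An optimal packing achieves that bound: [15] [14] [12,3] [9,7] [8,8] [8,5] → 6 drives.
Excess: 7 − 6 = 1.

1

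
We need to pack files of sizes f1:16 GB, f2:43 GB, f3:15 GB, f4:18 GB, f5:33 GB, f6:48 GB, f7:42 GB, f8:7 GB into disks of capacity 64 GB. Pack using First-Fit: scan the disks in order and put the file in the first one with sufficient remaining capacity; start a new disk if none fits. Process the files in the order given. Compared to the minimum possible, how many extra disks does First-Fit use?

First-Fit: [16,43] [15,18,7] [33] [48] [42] → 5 disks.
Total size 222 GB; any packing needs at least ⌈222/64⌉ = 4 disks.
An optimal packing achieves that bound: [48,16] [43,18] [42,15,7] [33] → 4 disks.
Excess: 5 − 4 = 1.

1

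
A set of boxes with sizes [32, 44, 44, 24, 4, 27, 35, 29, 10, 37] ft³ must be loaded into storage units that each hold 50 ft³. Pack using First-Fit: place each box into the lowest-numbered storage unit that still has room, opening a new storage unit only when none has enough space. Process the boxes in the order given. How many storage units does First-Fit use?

storage unit 1: place 32 ft³, 18 ft³ left
storage unit 2: place 44 ft³, 6 ft³ left
storage unit 3: place 44 ft³, 6 ft³ left
storage unit 4: place 24 ft³, 26 ft³ left
storage unit 1: place 4 ft³, 14 ft³ left
storage unit 5: place 27 ft³, 23 ft³ left
storage unit 6: place 35 ft³, 15 ft³ left
storage unit 7: place 29 ft³, 21 ft³ left
storage unit 1: place 10 ft³, 4 ft³ left
storage unit 8: place 37 ft³, 13 ft³ left

8 storage units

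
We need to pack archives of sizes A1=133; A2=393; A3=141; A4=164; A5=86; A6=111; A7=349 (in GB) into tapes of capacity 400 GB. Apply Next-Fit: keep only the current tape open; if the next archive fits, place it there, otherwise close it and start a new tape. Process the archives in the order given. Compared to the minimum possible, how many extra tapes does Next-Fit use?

Next-Fit: [133] [393] [141,164,86] [111] [349] → 5 tapes.
Total size 1377 GB; any packing needs at least ⌈1377/400⌉ = 4 tapes.
An optimal packing achieves that bound: [393] [349] [164,141,86] [133,111] → 4 tapes.
Excess: 5 − 4 = 1.

1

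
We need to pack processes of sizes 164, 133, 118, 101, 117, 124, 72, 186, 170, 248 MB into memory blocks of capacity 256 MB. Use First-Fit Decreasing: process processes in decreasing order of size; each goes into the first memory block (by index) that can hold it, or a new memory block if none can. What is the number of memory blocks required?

7 memory blocks

Sorted descending: 248, 186, 170, 164, 133, 124, 118, 117, 101, 72.
Put 248 MB in memory block 1; 8 MB remain.
Put 186 MB in memory block 2; 70 MB remain.
Put 170 MB in memory block 3; 86 MB remain.
Put 164 MB in memory block 4; 92 MB remain.
Put 133 MB in memory block 5; 123 MB remain.
Put 124 MB in memory block 6; 132 MB remain.
Put 118 MB in memory block 5; 5 MB remain.
Put 117 MB in memory block 6; 15 MB remain.
Put 101 MB in memory block 7; 155 MB remain.
Put 72 MB in memory block 3; 14 MB remain.
Final memory blocks: [248] [186] [170,72] [164] [133,118] [124,117] [101].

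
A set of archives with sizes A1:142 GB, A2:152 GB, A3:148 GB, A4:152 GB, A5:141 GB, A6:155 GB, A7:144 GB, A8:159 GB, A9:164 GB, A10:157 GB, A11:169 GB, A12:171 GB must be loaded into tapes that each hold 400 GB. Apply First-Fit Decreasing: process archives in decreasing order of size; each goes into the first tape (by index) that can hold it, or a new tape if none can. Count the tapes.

6

Sorted descending: 171, 169, 164, 159, 157, 155, 152, 152, 148, 144, 142, 141.
171 GB → tape 1 (remaining 229 GB)
169 GB → tape 1 (remaining 60 GB)
164 GB → tape 2 (remaining 236 GB)
159 GB → tape 2 (remaining 77 GB)
157 GB → tape 3 (remaining 243 GB)
155 GB → tape 3 (remaining 88 GB)
152 GB → tape 4 (remaining 248 GB)
152 GB → tape 4 (remaining 96 GB)
148 GB → tape 5 (remaining 252 GB)
144 GB → tape 5 (remaining 108 GB)
142 GB → tape 6 (remaining 258 GB)
141 GB → tape 6 (remaining 117 GB)
Final tapes: [171,169] [164,159] [157,155] [152,152] [148,144] [142,141].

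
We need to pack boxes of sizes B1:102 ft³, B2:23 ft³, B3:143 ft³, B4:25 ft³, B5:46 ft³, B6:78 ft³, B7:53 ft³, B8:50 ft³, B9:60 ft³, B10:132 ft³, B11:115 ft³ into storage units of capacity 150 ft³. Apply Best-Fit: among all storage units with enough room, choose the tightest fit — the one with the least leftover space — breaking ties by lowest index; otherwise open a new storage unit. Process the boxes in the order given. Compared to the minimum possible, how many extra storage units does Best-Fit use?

1

Best-Fit: [102,23,25] [143] [46,78] [53,50] [60] [132] [115] → 7 storage units.
Total size 827 ft³; any packing needs at least ⌈827/150⌉ = 6 storage units.
An optimal packing achieves that bound: [143] [132] [115,25] [102,46] [78,60] [53,50,23] → 6 storage units.
Excess: 7 − 6 = 1.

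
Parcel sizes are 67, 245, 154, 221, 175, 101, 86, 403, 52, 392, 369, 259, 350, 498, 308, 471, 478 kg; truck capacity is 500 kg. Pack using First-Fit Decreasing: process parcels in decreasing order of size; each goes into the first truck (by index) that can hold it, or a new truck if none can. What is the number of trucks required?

Sorted descending: 498, 478, 471, 403, 392, 369, 350, 308, 259, 245, 221, 175, 154, 101, 86, 67, 52.
Put 498 kg in truck 1; 2 kg remain.
Put 478 kg in truck 2; 22 kg remain.
Put 471 kg in truck 3; 29 kg remain.
Put 403 kg in truck 4; 97 kg remain.
Put 392 kg in truck 5; 108 kg remain.
Put 369 kg in truck 6; 131 kg remain.
Put 350 kg in truck 7; 150 kg remain.
Put 308 kg in truck 8; 192 kg remain.
Put 259 kg in truck 9; 241 kg remain.
Put 245 kg in truck 10; 255 kg remain.
Put 221 kg in truck 9; 20 kg remain.
Put 175 kg in truck 8; 17 kg remain.
Put 154 kg in truck 10; 101 kg remain.
Put 101 kg in truck 5; 7 kg remain.
Put 86 kg in truck 4; 11 kg remain.
Put 67 kg in truck 6; 64 kg remain.
Put 52 kg in truck 6; 12 kg remain.

10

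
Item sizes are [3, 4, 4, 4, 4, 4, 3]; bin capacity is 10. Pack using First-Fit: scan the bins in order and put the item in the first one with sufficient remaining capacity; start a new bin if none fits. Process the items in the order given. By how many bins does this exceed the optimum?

0

First-Fit: [3,4,3] [4,4] [4,4] → 3 bins.
Total size 26; any packing needs at least ⌈26/10⌉ = 3 bins.
So 3 is already optimal.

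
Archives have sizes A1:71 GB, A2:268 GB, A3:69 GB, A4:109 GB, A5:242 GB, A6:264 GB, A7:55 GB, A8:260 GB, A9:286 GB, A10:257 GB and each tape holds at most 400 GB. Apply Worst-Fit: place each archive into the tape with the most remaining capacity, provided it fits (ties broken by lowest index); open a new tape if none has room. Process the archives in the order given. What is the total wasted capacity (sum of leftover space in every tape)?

tape 1: place A1 (71 GB), 329 GB left
tape 1: place A2 (268 GB), 61 GB left
tape 2: place A3 (69 GB), 331 GB left
tape 2: place A4 (109 GB), 222 GB left
tape 3: place A5 (242 GB), 158 GB left
tape 4: place A6 (264 GB), 136 GB left
tape 2: place A7 (55 GB), 167 GB left
tape 5: place A8 (260 GB), 140 GB left
tape 6: place A9 (286 GB), 114 GB left
tape 7: place A10 (257 GB), 143 GB left
7 tapes × 400 GB = 2800 GB; used 1881 GB; unused 919 GB.

919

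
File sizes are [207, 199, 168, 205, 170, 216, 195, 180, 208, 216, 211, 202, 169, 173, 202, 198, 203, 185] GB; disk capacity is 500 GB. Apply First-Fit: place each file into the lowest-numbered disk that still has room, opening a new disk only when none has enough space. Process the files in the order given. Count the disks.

Put 207 GB in disk 1; 293 GB remain.
Put 199 GB in disk 1; 94 GB remain.
Put 168 GB in disk 2; 332 GB remain.
Put 205 GB in disk 2; 127 GB remain.
Put 170 GB in disk 3; 330 GB remain.
Put 216 GB in disk 3; 114 GB remain.
Put 195 GB in disk 4; 305 GB remain.
Put 180 GB in disk 4; 125 GB remain.
Put 208 GB in disk 5; 292 GB remain.
Put 216 GB in disk 5; 76 GB remain.
Put 211 GB in disk 6; 289 GB remain.
Put 202 GB in disk 6; 87 GB remain.
Put 169 GB in disk 7; 331 GB remain.
Put 173 GB in disk 7; 158 GB remain.
Put 202 GB in disk 8; 298 GB remain.
Put 198 GB in disk 8; 100 GB remain.
Put 203 GB in disk 9; 297 GB remain.
Put 185 GB in disk 9; 112 GB remain.

9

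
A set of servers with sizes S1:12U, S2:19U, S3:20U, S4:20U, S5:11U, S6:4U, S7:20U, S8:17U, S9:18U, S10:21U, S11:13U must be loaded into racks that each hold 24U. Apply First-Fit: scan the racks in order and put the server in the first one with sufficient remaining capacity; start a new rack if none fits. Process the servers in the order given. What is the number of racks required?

9

rack 1: place S1 (12U), 12U left
rack 2: place S2 (19U), 5U left
rack 3: place S3 (20U), 4U left
rack 4: place S4 (20U), 4U left
rack 1: place S5 (11U), 1U left
rack 2: place S6 (4U), 1U left
rack 5: place S7 (20U), 4U left
rack 6: place S8 (17U), 7U left
rack 7: place S9 (18U), 6U left
rack 8: place S10 (21U), 3U left
rack 9: place S11 (13U), 11U left
Final racks: [12,11] [19,4] [20] [20] [20] [17] [18] [21] [13].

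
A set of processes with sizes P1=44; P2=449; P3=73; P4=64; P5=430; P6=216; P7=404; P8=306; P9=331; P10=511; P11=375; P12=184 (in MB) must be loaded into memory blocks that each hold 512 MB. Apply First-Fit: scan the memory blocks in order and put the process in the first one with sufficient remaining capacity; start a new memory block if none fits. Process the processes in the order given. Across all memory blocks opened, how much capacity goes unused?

memory block 1: place P1 (44 MB), 468 MB left
memory block 1: place P2 (449 MB), 19 MB left
memory block 2: place P3 (73 MB), 439 MB left
memory block 2: place P4 (64 MB), 375 MB left
memory block 3: place P5 (430 MB), 82 MB left
memory block 2: place P6 (216 MB), 159 MB left
memory block 4: place P7 (404 MB), 108 MB left
memory block 5: place P8 (306 MB), 206 MB left
memory block 6: place P9 (331 MB), 181 MB left
memory block 7: place P10 (511 MB), 1 MB left
memory block 8: place P11 (375 MB), 137 MB left
memory block 5: place P12 (184 MB), 22 MB left
8 memory blocks × 512 MB = 4096 MB; used 3387 MB; unused 709 MB.

709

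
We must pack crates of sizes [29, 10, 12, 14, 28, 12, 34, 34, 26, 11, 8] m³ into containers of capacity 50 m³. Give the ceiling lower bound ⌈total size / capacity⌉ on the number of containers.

Total size = 29 + 10 + 12 + 14 + 28 + 12 + 34 + 34 + 26 + 11 + 8 = 218 m³.
⌈218 / 50⌉ = 5.

5 containers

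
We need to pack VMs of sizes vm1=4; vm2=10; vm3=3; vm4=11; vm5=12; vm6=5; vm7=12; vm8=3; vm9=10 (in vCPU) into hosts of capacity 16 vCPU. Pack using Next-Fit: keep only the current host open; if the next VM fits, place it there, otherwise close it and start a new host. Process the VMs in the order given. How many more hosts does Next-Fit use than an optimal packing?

1

Next-Fit: [4,10] [3,11] [12] [5] [12,3] [10] → 6 hosts.
Total size 70 vCPU; any packing needs at least ⌈70/16⌉ = 5 hosts.
An optimal packing achieves that bound: [12,4] [12,3] [11,5] [10,3] [10] → 5 hosts.
Excess: 6 − 5 = 1.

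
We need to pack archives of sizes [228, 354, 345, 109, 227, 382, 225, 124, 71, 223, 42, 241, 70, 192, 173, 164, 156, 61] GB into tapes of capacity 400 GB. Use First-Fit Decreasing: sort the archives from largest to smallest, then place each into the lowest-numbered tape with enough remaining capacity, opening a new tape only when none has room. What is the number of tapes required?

9

Sorted descending: 382, 354, 345, 241, 228, 227, 225, 223, 192, 173, 164, 156, 124, 109, 71, 70, 61, 42.
tape 1: place 382 GB, 18 GB left
tape 2: place 354 GB, 46 GB left
tape 3: place 345 GB, 55 GB left
tape 4: place 241 GB, 159 GB left
tape 5: place 228 GB, 172 GB left
tape 6: place 227 GB, 173 GB left
tape 7: place 225 GB, 175 GB left
tape 8: place 223 GB, 177 GB left
tape 9: place 192 GB, 208 GB left
tape 6: place 173 GB, 0 GB left
tape 5: place 164 GB, 8 GB left
tape 4: place 156 GB, 3 GB left
tape 7: place 124 GB, 51 GB left
tape 8: place 109 GB, 68 GB left
tape 9: place 71 GB, 137 GB left
tape 9: place 70 GB, 67 GB left
tape 8: place 61 GB, 7 GB left
tape 2: place 42 GB, 4 GB left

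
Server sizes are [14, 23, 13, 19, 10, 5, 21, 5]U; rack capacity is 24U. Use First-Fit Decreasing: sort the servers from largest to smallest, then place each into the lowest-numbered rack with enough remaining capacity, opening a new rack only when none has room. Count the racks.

5

Sorted descending: 23, 21, 19, 14, 13, 10, 5, 5.
23U → rack 1 (remaining 1U)
21U → rack 2 (remaining 3U)
19U → rack 3 (remaining 5U)
14U → rack 4 (remaining 10U)
13U → rack 5 (remaining 11U)
10U → rack 4 (remaining 0U)
5U → rack 3 (remaining 0U)
5U → rack 5 (remaining 6U)
Final racks: [23] [21] [19,5] [14,10] [13,5].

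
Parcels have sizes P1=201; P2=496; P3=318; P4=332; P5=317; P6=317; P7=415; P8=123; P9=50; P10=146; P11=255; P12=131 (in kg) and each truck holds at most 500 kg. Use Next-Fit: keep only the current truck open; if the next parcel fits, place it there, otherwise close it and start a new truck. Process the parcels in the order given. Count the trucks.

truck 1: place P1 (201 kg), 299 kg left
truck 2: place P2 (496 kg), 4 kg left
truck 3: place P3 (318 kg), 182 kg left
truck 4: place P4 (332 kg), 168 kg left
truck 5: place P5 (317 kg), 183 kg left
truck 6: place P6 (317 kg), 183 kg left
truck 7: place P7 (415 kg), 85 kg left
truck 8: place P8 (123 kg), 377 kg left
truck 8: place P9 (50 kg), 327 kg left
truck 8: place P10 (146 kg), 181 kg left
truck 9: place P11 (255 kg), 245 kg left
truck 9: place P12 (131 kg), 114 kg left
Final trucks: [201] [496] [318] [332] [317] [317] [415] [123,50,146] [255,131].

9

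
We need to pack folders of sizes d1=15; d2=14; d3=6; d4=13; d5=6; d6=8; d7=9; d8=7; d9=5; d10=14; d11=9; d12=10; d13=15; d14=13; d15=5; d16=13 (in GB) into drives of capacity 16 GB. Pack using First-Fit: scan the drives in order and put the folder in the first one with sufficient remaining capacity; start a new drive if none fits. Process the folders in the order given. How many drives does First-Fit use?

12

drive 1: place d1 (15 GB), 1 GB left
drive 2: place d2 (14 GB), 2 GB left
drive 3: place d3 (6 GB), 10 GB left
drive 4: place d4 (13 GB), 3 GB left
drive 3: place d5 (6 GB), 4 GB left
drive 5: place d6 (8 GB), 8 GB left
drive 6: place d7 (9 GB), 7 GB left
drive 5: place d8 (7 GB), 1 GB left
drive 6: place d9 (5 GB), 2 GB left
drive 7: place d10 (14 GB), 2 GB left
drive 8: place d11 (9 GB), 7 GB left
drive 9: place d12 (10 GB), 6 GB left
drive 10: place d13 (15 GB), 1 GB left
drive 11: place d14 (13 GB), 3 GB left
drive 8: place d15 (5 GB), 2 GB left
drive 12: place d16 (13 GB), 3 GB left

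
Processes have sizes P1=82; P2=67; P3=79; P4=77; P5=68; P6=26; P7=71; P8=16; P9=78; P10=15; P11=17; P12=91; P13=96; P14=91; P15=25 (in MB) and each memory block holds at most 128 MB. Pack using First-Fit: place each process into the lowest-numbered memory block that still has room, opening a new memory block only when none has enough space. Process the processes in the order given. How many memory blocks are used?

Put P1 (82 MB) in memory block 1; 46 MB remain.
Put P2 (67 MB) in memory block 2; 61 MB remain.
Put P3 (79 MB) in memory block 3; 49 MB remain.
Put P4 (77 MB) in memory block 4; 51 MB remain.
Put P5 (68 MB) in memory block 5; 60 MB remain.
Put P6 (26 MB) in memory block 1; 20 MB remain.
Put P7 (71 MB) in memory block 6; 57 MB remain.
Put P8 (16 MB) in memory block 1; 4 MB remain.
Put P9 (78 MB) in memory block 7; 50 MB remain.
Put P10 (15 MB) in memory block 2; 46 MB remain.
Put P11 (17 MB) in memory block 2; 29 MB remain.
Put P12 (91 MB) in memory block 8; 37 MB remain.
Put P13 (96 MB) in memory block 9; 32 MB remain.
Put P14 (91 MB) in memory block 10; 37 MB remain.
Put P15 (25 MB) in memory block 2; 4 MB remain.
Final memory blocks: [82,26,16] [67,15,17,25] [79] [77] [68] [71] [78] [91] [96] [91].

10 memory blocks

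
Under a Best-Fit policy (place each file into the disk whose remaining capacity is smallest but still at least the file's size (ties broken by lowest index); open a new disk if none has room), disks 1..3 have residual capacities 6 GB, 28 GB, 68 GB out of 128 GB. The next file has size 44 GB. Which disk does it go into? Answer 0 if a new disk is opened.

Disks with room: disk 3 (68 GB).
Tightest fit is disk 3 with 68 GB free.

3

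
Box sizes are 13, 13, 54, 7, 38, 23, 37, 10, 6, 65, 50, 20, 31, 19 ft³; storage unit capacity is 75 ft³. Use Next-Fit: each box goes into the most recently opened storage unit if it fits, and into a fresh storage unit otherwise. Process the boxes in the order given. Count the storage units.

Put 13 ft³ in storage unit 1; 62 ft³ remain.
Put 13 ft³ in storage unit 1; 49 ft³ remain.
Put 54 ft³ in storage unit 2; 21 ft³ remain.
Put 7 ft³ in storage unit 2; 14 ft³ remain.
Put 38 ft³ in storage unit 3; 37 ft³ remain.
Put 23 ft³ in storage unit 3; 14 ft³ remain.
Put 37 ft³ in storage unit 4; 38 ft³ remain.
Put 10 ft³ in storage unit 4; 28 ft³ remain.
Put 6 ft³ in storage unit 4; 22 ft³ remain.
Put 65 ft³ in storage unit 5; 10 ft³ remain.
Put 50 ft³ in storage unit 6; 25 ft³ remain.
Put 20 ft³ in storage unit 6; 5 ft³ remain.
Put 31 ft³ in storage unit 7; 44 ft³ remain.
Put 19 ft³ in storage unit 7; 25 ft³ remain.
Final storage units: [13,13] [54,7] [38,23] [37,10,6] [65] [50,20] [31,19].

7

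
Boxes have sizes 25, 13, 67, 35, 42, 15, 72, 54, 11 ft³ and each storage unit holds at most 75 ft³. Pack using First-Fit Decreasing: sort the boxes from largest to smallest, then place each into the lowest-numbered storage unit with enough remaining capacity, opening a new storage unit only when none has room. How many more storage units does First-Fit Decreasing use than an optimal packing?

First-Fit Decreasing: [72] [67] [54,15] [42,25] [35,13,11] → 5 storage units.
Total size 334 ft³; any packing needs at least ⌈334/75⌉ = 5 storage units.
So 5 is already optimal.

0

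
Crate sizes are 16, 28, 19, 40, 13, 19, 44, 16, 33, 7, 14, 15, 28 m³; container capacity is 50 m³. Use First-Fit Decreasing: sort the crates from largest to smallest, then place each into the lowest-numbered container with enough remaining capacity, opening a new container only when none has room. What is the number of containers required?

7

Sorted descending: 44, 40, 33, 28, 28, 19, 19, 16, 16, 15, 14, 13, 7.
container 1: place 44 m³, 6 m³ left
container 2: place 40 m³, 10 m³ left
container 3: place 33 m³, 17 m³ left
container 4: place 28 m³, 22 m³ left
container 5: place 28 m³, 22 m³ left
container 4: place 19 m³, 3 m³ left
container 5: place 19 m³, 3 m³ left
container 3: place 16 m³, 1 m³ left
container 6: place 16 m³, 34 m³ left
container 6: place 15 m³, 19 m³ left
container 6: place 14 m³, 5 m³ left
container 7: place 13 m³, 37 m³ left
container 2: place 7 m³, 3 m³ left
Final containers: [44] [40,7] [33,16] [28,19] [28,19] [16,15,14] [13].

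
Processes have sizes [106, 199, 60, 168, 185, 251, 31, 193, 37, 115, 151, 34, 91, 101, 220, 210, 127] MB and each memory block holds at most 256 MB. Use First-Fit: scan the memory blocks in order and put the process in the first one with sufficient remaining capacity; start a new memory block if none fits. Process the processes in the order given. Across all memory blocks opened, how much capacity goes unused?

537

Put 106 MB in memory block 1; 150 MB remain.
Put 199 MB in memory block 2; 57 MB remain.
Put 60 MB in memory block 1; 90 MB remain.
Put 168 MB in memory block 3; 88 MB remain.
Put 185 MB in memory block 4; 71 MB remain.
Put 251 MB in memory block 5; 5 MB remain.
Put 31 MB in memory block 1; 59 MB remain.
Put 193 MB in memory block 6; 63 MB remain.
Put 37 MB in memory block 1; 22 MB remain.
Put 115 MB in memory block 7; 141 MB remain.
Put 151 MB in memory block 8; 105 MB remain.
Put 34 MB in memory block 2; 23 MB remain.
Put 91 MB in memory block 7; 50 MB remain.
Put 101 MB in memory block 8; 4 MB remain.
Put 220 MB in memory block 9; 36 MB remain.
Put 210 MB in memory block 10; 46 MB remain.
Put 127 MB in memory block 11; 129 MB remain.
11 memory blocks × 256 MB = 2816 MB; used 2279 MB; unused 537 MB.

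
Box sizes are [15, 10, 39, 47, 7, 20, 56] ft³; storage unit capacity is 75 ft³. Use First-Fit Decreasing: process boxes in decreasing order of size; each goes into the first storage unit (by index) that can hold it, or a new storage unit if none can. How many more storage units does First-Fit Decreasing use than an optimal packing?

First-Fit Decreasing: [56,15] [47,20,7] [39,10] → 3 storage units.
Total size 194 ft³; any packing needs at least ⌈194/75⌉ = 3 storage units.
So 3 is already optimal.

0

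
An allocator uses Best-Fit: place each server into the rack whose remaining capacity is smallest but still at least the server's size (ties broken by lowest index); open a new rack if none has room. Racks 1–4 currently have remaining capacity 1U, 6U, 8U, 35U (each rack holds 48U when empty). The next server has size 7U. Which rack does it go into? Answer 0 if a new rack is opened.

3

Racks with room: rack 3 (8U), rack 4 (35U).
Tightest fit is rack 3 with 8U free.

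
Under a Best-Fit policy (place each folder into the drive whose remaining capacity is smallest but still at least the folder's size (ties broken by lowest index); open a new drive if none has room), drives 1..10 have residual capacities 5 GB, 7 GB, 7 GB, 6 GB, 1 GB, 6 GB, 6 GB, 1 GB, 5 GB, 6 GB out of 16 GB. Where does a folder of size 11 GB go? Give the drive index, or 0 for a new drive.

0

No drive has ≥ 11 GB free, so a new drive is opened.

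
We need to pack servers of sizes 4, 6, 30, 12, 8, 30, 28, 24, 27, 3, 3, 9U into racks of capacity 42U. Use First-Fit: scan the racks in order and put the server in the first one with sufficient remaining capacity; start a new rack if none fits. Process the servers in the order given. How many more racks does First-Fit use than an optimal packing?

1

First-Fit: [4,6,30] [12,8,3,3,9] [30] [28] [24] [27] → 6 racks.
Total size 184U; any packing needs at least ⌈184/42⌉ = 5 racks.
An optimal packing achieves that bound: [30,12] [30,9,3] [28,8,6] [27,4,3] [24] → 5 racks.
Excess: 6 − 5 = 1.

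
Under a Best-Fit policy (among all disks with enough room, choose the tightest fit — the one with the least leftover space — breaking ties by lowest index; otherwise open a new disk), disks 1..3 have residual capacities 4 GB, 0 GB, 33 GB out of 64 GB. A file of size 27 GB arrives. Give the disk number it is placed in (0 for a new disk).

Disks with room: disk 3 (33 GB).
Tightest fit is disk 3 with 33 GB free.

3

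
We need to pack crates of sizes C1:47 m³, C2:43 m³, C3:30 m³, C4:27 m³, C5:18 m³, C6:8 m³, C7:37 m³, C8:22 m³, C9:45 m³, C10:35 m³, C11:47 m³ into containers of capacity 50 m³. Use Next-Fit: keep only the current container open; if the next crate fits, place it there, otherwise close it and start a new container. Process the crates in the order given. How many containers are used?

9

Put C1 (47 m³) in container 1; 3 m³ remain.
Put C2 (43 m³) in container 2; 7 m³ remain.
Put C3 (30 m³) in container 3; 20 m³ remain.
Put C4 (27 m³) in container 4; 23 m³ remain.
Put C5 (18 m³) in container 4; 5 m³ remain.
Put C6 (8 m³) in container 5; 42 m³ remain.
Put C7 (37 m³) in container 5; 5 m³ remain.
Put C8 (22 m³) in container 6; 28 m³ remain.
Put C9 (45 m³) in container 7; 5 m³ remain.
Put C10 (35 m³) in container 8; 15 m³ remain.
Put C11 (47 m³) in container 9; 3 m³ remain.
Final containers: [47] [43] [30] [27,18] [8,37] [22] [45] [35] [47].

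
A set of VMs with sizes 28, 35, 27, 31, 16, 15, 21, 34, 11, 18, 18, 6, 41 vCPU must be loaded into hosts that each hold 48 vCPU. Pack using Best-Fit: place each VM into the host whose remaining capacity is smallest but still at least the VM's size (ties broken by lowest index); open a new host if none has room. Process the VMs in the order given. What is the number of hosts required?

Put 28 vCPU in host 1; 20 vCPU remain.
Put 35 vCPU in host 2; 13 vCPU remain.
Put 27 vCPU in host 3; 21 vCPU remain.
Put 31 vCPU in host 4; 17 vCPU remain.
Put 16 vCPU in host 4; 1 vCPU remain.
Put 15 vCPU in host 1; 5 vCPU remain.
Put 21 vCPU in host 3; 0 vCPU remain.
Put 34 vCPU in host 5; 14 vCPU remain.
Put 11 vCPU in host 2; 2 vCPU remain.
Put 18 vCPU in host 6; 30 vCPU remain.
Put 18 vCPU in host 6; 12 vCPU remain.
Put 6 vCPU in host 6; 6 vCPU remain.
Put 41 vCPU in host 7; 7 vCPU remain.
Final hosts: [28,15] [35,11] [27,21] [31,16] [34] [18,18,6] [41].

7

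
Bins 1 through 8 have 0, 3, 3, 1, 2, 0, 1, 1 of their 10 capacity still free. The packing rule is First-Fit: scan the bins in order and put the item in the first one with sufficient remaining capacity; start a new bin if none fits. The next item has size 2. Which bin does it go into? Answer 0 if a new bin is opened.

Bins with room: bin 2 (3), bin 3 (3), bin 5 (2).
The first with room is bin 2.

2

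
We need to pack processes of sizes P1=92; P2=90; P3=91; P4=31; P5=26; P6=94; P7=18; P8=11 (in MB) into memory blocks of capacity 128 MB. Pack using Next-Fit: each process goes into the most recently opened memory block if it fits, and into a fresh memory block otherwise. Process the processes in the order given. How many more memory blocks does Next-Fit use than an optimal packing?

1

Next-Fit: [92] [90] [91,31] [26,94] [18,11] → 5 memory blocks.
Total size 453 MB; any packing needs at least ⌈453/128⌉ = 4 memory blocks.
An optimal packing achieves that bound: [94,31] [92,26] [91,18,11] [90] → 4 memory blocks.
Excess: 5 − 4 = 1.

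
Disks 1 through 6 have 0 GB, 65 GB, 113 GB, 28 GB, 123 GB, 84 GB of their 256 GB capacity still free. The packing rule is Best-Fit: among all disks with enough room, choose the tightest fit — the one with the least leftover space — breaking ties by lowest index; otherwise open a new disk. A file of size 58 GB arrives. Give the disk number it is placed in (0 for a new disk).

Disks with room: disk 2 (65 GB), disk 3 (113 GB), disk 5 (123 GB), disk 6 (84 GB).
Tightest fit is disk 2 with 65 GB free.

2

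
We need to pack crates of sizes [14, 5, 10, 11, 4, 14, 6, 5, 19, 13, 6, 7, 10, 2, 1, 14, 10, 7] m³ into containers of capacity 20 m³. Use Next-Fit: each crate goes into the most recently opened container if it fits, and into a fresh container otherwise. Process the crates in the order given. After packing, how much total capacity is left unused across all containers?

container 1: place 14 m³, 6 m³ left
container 1: place 5 m³, 1 m³ left
container 2: place 10 m³, 10 m³ left
container 3: place 11 m³, 9 m³ left
container 3: place 4 m³, 5 m³ left
container 4: place 14 m³, 6 m³ left
container 4: place 6 m³, 0 m³ left
container 5: place 5 m³, 15 m³ left
container 6: place 19 m³, 1 m³ left
container 7: place 13 m³, 7 m³ left
container 7: place 6 m³, 1 m³ left
container 8: place 7 m³, 13 m³ left
container 8: place 10 m³, 3 m³ left
container 8: place 2 m³, 1 m³ left
container 8: place 1 m³, 0 m³ left
container 9: place 14 m³, 6 m³ left
container 10: place 10 m³, 10 m³ left
container 10: place 7 m³, 3 m³ left
10 containers × 20 m³ = 200 m³; used 158 m³; unused 42 m³.

42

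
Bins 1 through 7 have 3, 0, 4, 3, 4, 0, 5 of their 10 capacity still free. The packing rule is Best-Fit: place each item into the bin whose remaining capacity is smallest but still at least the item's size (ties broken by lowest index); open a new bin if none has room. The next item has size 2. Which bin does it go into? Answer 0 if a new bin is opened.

Bins with room: bin 1 (3), bin 3 (4), bin 4 (3), bin 5 (4), bin 7 (5).
Tightest fit is bin 1 with 3 free.

1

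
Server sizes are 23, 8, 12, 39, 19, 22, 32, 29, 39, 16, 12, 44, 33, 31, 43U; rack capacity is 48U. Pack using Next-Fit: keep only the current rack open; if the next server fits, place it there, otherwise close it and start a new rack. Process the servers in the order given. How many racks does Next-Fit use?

11 racks

Put 23U in rack 1; 25U remain.
Put 8U in rack 1; 17U remain.
Put 12U in rack 1; 5U remain.
Put 39U in rack 2; 9U remain.
Put 19U in rack 3; 29U remain.
Put 22U in rack 3; 7U remain.
Put 32U in rack 4; 16U remain.
Put 29U in rack 5; 19U remain.
Put 39U in rack 6; 9U remain.
Put 16U in rack 7; 32U remain.
Put 12U in rack 7; 20U remain.
Put 44U in rack 8; 4U remain.
Put 33U in rack 9; 15U remain.
Put 31U in rack 10; 17U remain.
Put 43U in rack 11; 5U remain.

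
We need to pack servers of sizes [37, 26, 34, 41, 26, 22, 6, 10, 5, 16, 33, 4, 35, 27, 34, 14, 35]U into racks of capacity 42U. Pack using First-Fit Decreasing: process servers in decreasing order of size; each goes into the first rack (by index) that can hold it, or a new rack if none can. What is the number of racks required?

Sorted descending: 41, 37, 35, 35, 34, 34, 33, 27, 26, 26, 22, 16, 14, 10, 6, 5, 4.
41U → rack 1 (remaining 1U)
37U → rack 2 (remaining 5U)
35U → rack 3 (remaining 7U)
35U → rack 4 (remaining 7U)
34U → rack 5 (remaining 8U)
34U → rack 6 (remaining 8U)
33U → rack 7 (remaining 9U)
27U → rack 8 (remaining 15U)
26U → rack 9 (remaining 16U)
26U → rack 10 (remaining 16U)
22U → rack 11 (remaining 20U)
16U → rack 9 (remaining 0U)
14U → rack 8 (remaining 1U)
10U → rack 10 (remaining 6U)
6U → rack 3 (remaining 1U)
5U → rack 2 (remaining 0U)
4U → rack 4 (remaining 3U)

11 racks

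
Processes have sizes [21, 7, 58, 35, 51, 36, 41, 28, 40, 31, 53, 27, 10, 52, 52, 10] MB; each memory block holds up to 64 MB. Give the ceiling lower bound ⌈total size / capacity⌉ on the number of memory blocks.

Total size = 21 + 7 + 58 + 35 + 51 + 36 + 41 + 28 + 40 + 31 + 53 + 27 + 10 + 52 + 52 + 10 = 552 MB.
⌈552 / 64⌉ = 9.

9 memory blocks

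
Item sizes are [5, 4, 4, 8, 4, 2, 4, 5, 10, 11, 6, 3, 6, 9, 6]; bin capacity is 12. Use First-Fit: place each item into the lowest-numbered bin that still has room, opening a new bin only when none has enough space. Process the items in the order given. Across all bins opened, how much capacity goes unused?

5 → bin 1 (remaining 7)
4 → bin 1 (remaining 3)
4 → bin 2 (remaining 8)
8 → bin 2 (remaining 0)
4 → bin 3 (remaining 8)
2 → bin 1 (remaining 1)
4 → bin 3 (remaining 4)
5 → bin 4 (remaining 7)
10 → bin 5 (remaining 2)
11 → bin 6 (remaining 1)
6 → bin 4 (remaining 1)
3 → bin 3 (remaining 1)
6 → bin 7 (remaining 6)
9 → bin 8 (remaining 3)
6 → bin 7 (remaining 0)
8 bins × 12 = 96; used 87; unused 9.

9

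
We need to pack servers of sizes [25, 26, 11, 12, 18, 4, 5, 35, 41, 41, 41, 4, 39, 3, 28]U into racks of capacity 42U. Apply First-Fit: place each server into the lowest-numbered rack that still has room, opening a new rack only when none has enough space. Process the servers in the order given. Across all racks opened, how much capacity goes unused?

25U → rack 1 (remaining 17U)
26U → rack 2 (remaining 16U)
11U → rack 1 (remaining 6U)
12U → rack 2 (remaining 4U)
18U → rack 3 (remaining 24U)
4U → rack 1 (remaining 2U)
5U → rack 3 (remaining 19U)
35U → rack 4 (remaining 7U)
41U → rack 5 (remaining 1U)
41U → rack 6 (remaining 1U)
41U → rack 7 (remaining 1U)
4U → rack 2 (remaining 0U)
39U → rack 8 (remaining 3U)
3U → rack 3 (remaining 16U)
28U → rack 9 (remaining 14U)
9 racks × 42U = 378U; used 333U; unused 45U.

45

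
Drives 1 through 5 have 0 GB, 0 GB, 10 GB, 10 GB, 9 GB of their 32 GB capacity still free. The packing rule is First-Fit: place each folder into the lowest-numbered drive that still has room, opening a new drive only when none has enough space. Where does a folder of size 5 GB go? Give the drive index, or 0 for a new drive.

3

Drives with room: drive 3 (10 GB), drive 4 (10 GB), drive 5 (9 GB).
The first with room is drive 3.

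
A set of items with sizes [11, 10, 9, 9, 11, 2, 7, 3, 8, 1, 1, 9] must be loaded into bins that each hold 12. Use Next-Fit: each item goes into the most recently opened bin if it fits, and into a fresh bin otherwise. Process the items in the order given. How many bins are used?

8

Put 11 in bin 1; 1 remain.
Put 10 in bin 2; 2 remain.
Put 9 in bin 3; 3 remain.
Put 9 in bin 4; 3 remain.
Put 11 in bin 5; 1 remain.
Put 2 in bin 6; 10 remain.
Put 7 in bin 6; 3 remain.
Put 3 in bin 6; 0 remain.
Put 8 in bin 7; 4 remain.
Put 1 in bin 7; 3 remain.
Put 1 in bin 7; 2 remain.
Put 9 in bin 8; 3 remain.
Final bins: [11] [10] [9] [9] [11] [2,7,3] [8,1,1] [9].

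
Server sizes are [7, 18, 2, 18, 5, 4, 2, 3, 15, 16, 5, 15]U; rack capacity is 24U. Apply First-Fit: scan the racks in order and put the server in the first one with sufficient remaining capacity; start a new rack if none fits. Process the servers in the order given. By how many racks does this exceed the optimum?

1

First-Fit: [7,2,5,4,2,3] [18,5] [18] [15] [16] [15] → 6 racks.
Total size 110U; any packing needs at least ⌈110/24⌉ = 5 racks.
An optimal packing achieves that bound: [18,5] [18,5] [16,7] [15,4,3,2] [15,2] → 5 racks.
Excess: 6 − 5 = 1.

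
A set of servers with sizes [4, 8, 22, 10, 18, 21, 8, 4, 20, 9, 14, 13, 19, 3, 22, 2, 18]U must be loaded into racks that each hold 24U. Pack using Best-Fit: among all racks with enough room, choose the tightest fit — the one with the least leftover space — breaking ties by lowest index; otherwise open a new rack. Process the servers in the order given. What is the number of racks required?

4U → rack 1 (remaining 20U)
8U → rack 1 (remaining 12U)
22U → rack 2 (remaining 2U)
10U → rack 1 (remaining 2U)
18U → rack 3 (remaining 6U)
21U → rack 4 (remaining 3U)
8U → rack 5 (remaining 16U)
4U → rack 3 (remaining 2U)
20U → rack 6 (remaining 4U)
9U → rack 5 (remaining 7U)
14U → rack 7 (remaining 10U)
13U → rack 8 (remaining 11U)
19U → rack 9 (remaining 5U)
3U → rack 4 (remaining 0U)
22U → rack 10 (remaining 2U)
2U → rack 1 (remaining 0U)
18U → rack 11 (remaining 6U)

11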